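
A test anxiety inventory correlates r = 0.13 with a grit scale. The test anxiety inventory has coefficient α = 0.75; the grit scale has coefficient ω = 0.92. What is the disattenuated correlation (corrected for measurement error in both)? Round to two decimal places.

0.16

r_true = r_obs / √(r_xx · r_yy) = 0.13 / √(0.75 × 0.92) = 0.13 / √0.6900 = 0.13 / 0.8307 ≈ 0.16.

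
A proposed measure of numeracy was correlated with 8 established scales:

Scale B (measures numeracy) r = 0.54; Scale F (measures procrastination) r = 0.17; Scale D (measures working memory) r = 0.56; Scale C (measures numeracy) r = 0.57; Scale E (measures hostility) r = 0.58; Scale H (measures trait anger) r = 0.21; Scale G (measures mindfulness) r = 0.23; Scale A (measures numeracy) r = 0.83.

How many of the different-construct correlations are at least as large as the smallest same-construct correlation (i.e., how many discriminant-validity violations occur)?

2

Convergent (same construct = numeracy): Scale B, Scale C, Scale A.
Smallest convergent = 0.54. Discriminant values: 0.17, 0.56, 0.58, 0.21, 0.23; count ≥ 0.54 → 2.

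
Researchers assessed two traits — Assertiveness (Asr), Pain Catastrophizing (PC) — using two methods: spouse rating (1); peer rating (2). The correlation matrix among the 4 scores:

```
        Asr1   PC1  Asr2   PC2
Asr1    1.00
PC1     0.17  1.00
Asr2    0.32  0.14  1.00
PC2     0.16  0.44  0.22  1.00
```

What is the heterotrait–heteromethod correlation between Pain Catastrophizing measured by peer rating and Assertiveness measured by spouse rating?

0.16

Different traits and methods: r(PC2, Asr1) = 0.16.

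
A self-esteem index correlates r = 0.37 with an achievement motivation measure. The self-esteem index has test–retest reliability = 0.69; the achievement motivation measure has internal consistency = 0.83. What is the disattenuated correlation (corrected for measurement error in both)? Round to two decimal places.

0.49

r_true = r_obs / √(r_xx · r_yy) = 0.37 / √(0.69 × 0.83) = 0.37 / √0.5727 = 0.37 / 0.7568 ≈ 0.49.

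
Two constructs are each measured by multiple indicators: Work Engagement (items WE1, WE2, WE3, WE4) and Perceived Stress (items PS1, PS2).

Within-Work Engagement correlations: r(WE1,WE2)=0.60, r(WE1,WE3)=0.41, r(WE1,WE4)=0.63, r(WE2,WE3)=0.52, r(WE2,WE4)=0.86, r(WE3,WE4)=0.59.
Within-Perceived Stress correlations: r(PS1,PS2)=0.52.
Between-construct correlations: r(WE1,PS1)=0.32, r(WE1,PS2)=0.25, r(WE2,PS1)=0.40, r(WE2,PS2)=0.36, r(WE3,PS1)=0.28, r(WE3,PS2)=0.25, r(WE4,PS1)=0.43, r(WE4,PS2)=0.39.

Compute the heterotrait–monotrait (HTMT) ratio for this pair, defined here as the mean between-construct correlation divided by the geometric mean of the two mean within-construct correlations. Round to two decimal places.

Mean heterotrait r = 2.68/8 = 0.3350.
Mean within-WE = 3.61/6 = 0.6017; mean within-PS = 0.52/1 = 0.5200.
Geometric mean = √(0.6017 × 0.5200) = 0.5594.
HTMT = 0.3350 / 0.5594 = 0.60.

0.60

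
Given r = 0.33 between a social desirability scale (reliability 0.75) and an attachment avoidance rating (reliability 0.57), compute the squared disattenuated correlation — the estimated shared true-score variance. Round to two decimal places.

0.25

Disattenuated r = 0.33 / √(0.75 × 0.57) = 0.33 / 0.6538 = 0.5047.
Shared true-score variance = 0.5047² = 0.2547 ≈ 0.25.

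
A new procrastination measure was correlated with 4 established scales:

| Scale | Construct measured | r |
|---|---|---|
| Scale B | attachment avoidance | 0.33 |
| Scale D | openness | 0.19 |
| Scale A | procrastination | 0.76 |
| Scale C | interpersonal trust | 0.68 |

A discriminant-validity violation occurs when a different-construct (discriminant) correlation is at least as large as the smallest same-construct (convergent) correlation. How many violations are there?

0

Convergent (same construct = procrastination): Scale A.
Smallest convergent = 0.76. Discriminant values: 0.33, 0.19, 0.68; count ≥ 0.76 → 0.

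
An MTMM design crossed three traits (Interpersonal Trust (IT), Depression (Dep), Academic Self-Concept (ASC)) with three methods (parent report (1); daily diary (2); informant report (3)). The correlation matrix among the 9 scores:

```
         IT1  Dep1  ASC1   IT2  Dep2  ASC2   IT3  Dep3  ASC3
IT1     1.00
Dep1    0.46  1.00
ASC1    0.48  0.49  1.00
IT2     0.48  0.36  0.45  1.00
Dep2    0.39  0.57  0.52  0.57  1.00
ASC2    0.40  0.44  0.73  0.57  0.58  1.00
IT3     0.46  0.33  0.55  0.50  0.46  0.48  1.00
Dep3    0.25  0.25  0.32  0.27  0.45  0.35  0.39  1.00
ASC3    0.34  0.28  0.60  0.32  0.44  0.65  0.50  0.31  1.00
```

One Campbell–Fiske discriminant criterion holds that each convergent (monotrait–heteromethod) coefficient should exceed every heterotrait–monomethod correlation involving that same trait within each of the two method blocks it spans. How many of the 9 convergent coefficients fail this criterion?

6

Each convergent coefficient versus the relevant comparison correlations:
IT (methods 1·2): 0.48 vs {0.46, 0.57, 0.48, 0.57} → fail.
IT (methods 1·3): 0.46 vs {0.46, 0.39, 0.48, 0.50} → fail.
IT (methods 2·3): 0.50 vs {0.57, 0.39, 0.57, 0.50} → fail.
Dep (methods 1·2): 0.57 vs {0.46, 0.57, 0.49, 0.58} → fail.
Dep (methods 1·3): 0.25 vs {0.46, 0.39, 0.49, 0.31} → fail.
Dep (methods 2·3): 0.45 vs {0.57, 0.39, 0.58, 0.31} → fail.
ASC (methods 1·2): 0.73 vs {0.48, 0.57, 0.49, 0.58} → pass.
ASC (methods 1·3): 0.60 vs {0.48, 0.50, 0.49, 0.31} → pass.
ASC (methods 2·3): 0.65 vs {0.57, 0.50, 0.58, 0.31} → pass.
6 of 9 fail.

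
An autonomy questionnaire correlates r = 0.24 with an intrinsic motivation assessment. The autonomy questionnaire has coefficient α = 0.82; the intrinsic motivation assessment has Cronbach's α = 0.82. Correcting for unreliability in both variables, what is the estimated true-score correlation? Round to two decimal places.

0.29

r_true = r_obs / √(r_xx · r_yy) = 0.24 / √(0.82 × 0.82) = 0.24 / √0.6724 = 0.24 / 0.8200 ≈ 0.29.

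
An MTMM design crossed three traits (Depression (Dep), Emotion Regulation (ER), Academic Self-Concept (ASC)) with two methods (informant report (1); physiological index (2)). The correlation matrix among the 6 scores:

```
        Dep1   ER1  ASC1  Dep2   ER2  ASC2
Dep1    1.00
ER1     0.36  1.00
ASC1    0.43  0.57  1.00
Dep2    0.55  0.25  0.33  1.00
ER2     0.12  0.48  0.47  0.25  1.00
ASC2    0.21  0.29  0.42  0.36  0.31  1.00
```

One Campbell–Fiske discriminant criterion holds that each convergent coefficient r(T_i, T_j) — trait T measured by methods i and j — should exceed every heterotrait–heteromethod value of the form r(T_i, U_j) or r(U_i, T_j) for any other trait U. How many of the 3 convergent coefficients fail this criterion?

Each convergent coefficient versus the relevant comparison correlations:
Dep (methods 1·2): 0.55 vs {0.12, 0.25, 0.21, 0.33} → pass.
ER (methods 1·2): 0.48 vs {0.25, 0.12, 0.29, 0.47} → pass.
ASC (methods 1·2): 0.42 vs {0.33, 0.21, 0.47, 0.29} → fail.
1 of 3 fail.

1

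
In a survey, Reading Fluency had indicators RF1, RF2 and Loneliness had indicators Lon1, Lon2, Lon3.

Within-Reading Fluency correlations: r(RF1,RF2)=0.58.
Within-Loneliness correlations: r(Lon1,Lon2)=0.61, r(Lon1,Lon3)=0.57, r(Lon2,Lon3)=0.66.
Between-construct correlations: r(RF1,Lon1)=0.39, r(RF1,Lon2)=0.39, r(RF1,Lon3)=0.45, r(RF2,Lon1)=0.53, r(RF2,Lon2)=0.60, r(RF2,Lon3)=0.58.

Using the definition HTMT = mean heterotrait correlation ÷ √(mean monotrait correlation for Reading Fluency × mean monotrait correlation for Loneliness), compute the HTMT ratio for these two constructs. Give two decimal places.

0.82

Between-construct mean = 2.94/6 = 0.4900.
Mean within-RF = 0.58/1 = 0.5800; mean within-Lon = 1.84/3 = 0.6133.
Geometric mean = √(0.5800 × 0.6133) = 0.5964.
HTMT = 0.4900 / 0.5964 = 0.82.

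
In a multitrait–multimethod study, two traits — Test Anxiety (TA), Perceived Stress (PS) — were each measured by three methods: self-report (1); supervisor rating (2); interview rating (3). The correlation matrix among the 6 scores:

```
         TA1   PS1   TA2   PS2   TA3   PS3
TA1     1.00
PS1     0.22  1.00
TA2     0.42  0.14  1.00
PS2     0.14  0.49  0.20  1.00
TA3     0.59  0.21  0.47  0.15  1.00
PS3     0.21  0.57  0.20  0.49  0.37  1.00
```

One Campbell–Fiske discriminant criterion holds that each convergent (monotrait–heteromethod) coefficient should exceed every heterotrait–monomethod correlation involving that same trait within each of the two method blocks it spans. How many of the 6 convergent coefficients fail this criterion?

0

Each convergent coefficient versus the relevant comparison correlations:
TA (methods 1·2): 0.42 vs {0.22, 0.20} → pass.
TA (methods 1·3): 0.59 vs {0.22, 0.37} → pass.
TA (methods 2·3): 0.47 vs {0.20, 0.37} → pass.
PS (methods 1·2): 0.49 vs {0.22, 0.20} → pass.
PS (methods 1·3): 0.57 vs {0.22, 0.37} → pass.
PS (methods 2·3): 0.49 vs {0.20, 0.37} → pass.
0 of 6 fail.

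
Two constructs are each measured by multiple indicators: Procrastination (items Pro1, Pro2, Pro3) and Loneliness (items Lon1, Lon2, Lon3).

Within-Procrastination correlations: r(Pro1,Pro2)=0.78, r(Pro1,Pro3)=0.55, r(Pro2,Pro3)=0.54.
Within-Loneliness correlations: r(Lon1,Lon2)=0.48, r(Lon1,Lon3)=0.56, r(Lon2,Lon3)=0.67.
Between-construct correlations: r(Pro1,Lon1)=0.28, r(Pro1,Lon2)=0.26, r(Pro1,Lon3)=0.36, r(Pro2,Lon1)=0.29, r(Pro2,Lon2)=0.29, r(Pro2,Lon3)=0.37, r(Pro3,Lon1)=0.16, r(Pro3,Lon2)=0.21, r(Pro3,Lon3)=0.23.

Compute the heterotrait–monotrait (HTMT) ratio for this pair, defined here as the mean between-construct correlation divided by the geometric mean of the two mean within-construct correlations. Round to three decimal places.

Between-construct mean = 2.45/9 = 0.2722.
Mean within-Pro = 1.87/3 = 0.6233; mean within-Lon = 1.71/3 = 0.5700.
Geometric mean = √(0.6233 × 0.5700) = 0.5961.
HTMT = 0.2722 / 0.5961 = 0.457.

0.457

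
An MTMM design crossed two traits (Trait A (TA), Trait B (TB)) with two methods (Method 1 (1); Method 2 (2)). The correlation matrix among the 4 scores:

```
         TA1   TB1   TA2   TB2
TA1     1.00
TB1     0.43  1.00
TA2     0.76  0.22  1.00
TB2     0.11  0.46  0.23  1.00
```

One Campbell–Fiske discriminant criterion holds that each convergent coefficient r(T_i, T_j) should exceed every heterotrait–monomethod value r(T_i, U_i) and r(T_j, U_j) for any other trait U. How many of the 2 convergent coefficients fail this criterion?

Convergent coefficients and their comparison sets:
TA (methods 1·2): 0.76 vs {0.43, 0.23} → pass.
TB (methods 1·2): 0.46 vs {0.43, 0.23} → pass.
0 of 2 fail.

0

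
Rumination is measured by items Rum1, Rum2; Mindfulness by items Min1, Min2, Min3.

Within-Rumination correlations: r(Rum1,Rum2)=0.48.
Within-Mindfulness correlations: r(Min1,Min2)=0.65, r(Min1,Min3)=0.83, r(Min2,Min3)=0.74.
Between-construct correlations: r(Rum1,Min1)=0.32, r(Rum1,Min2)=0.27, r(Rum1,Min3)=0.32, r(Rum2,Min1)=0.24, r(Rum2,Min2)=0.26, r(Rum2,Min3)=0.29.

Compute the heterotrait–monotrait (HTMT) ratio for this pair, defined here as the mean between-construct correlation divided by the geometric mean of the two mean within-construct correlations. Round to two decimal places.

0.48

Mean heterotrait r = 1.70/6 = 0.2833.
Mean within-Rum = 0.48/1 = 0.4800; mean within-Min = 2.22/3 = 0.7400.
Geometric mean = √(0.4800 × 0.7400) = 0.5960.
HTMT = 0.2833 / 0.5960 = 0.48.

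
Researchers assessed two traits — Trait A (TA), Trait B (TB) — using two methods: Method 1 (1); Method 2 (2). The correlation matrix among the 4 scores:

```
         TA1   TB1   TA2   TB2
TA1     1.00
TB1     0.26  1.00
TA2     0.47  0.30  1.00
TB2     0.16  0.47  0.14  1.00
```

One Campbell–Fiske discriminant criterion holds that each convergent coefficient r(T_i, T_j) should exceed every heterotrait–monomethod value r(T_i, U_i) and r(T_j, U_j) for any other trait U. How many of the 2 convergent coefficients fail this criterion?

Checking each validity diagonal entry against its comparison values:
TA (methods 1·2): 0.47 vs {0.26, 0.14} → pass.
TB (methods 1·2): 0.47 vs {0.26, 0.14} → pass.
0 of 2 fail.

0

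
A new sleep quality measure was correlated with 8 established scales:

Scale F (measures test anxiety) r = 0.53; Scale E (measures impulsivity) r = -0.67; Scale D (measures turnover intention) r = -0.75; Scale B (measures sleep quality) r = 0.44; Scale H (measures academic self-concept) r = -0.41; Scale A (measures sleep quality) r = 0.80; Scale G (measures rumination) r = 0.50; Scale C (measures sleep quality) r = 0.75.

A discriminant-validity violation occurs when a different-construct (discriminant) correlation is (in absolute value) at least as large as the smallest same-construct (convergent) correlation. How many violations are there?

Convergent (same construct = sleep quality): Scale B, Scale A, Scale C.
Smallest convergent = 0.44. Discriminant |r|: 0.53, 0.67, 0.75, 0.41, 0.50; count ≥ 0.44 → 4.

4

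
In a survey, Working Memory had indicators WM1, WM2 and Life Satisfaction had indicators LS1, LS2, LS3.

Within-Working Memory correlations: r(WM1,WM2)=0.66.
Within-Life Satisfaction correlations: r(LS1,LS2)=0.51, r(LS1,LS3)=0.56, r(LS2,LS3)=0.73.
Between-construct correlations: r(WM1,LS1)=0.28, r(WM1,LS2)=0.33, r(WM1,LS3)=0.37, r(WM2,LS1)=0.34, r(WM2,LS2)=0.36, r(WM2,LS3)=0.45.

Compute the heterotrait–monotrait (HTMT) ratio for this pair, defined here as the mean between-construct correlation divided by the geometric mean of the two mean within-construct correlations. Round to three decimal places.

Between-construct mean = 2.13/6 = 0.3550.
Mean within-WM = 0.66/1 = 0.6600; mean within-LS = 1.80/3 = 0.6000.
Geometric mean = √(0.6600 × 0.6000) = 0.6293.
HTMT = 0.3550 / 0.6293 = 0.564.

0.564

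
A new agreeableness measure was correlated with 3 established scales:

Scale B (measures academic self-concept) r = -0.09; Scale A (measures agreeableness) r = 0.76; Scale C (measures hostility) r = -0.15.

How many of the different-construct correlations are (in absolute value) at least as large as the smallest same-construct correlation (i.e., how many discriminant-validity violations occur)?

Convergent (same construct = agreeableness): Scale A.
Smallest convergent = 0.76. Discriminant |r|: 0.09, 0.15; count ≥ 0.76 → 0.

0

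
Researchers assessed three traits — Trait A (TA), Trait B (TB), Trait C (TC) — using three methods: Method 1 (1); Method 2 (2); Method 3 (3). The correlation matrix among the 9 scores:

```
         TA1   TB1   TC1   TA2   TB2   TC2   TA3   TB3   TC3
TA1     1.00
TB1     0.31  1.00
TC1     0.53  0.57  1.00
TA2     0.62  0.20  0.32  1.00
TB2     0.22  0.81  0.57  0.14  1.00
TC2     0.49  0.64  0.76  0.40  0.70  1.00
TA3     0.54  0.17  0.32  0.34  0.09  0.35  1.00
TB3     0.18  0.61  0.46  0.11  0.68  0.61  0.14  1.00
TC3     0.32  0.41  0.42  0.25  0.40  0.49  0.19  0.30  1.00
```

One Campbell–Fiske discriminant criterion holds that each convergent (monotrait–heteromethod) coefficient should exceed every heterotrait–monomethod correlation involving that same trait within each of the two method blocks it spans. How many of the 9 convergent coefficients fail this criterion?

Convergent coefficients and their comparison sets:
TA (methods 1·2): 0.62 vs {0.31, 0.14, 0.53, 0.40} → pass.
TA (methods 1·3): 0.54 vs {0.31, 0.14, 0.53, 0.19} → pass.
TA (methods 2·3): 0.34 vs {0.14, 0.14, 0.40, 0.19} → fail.
TB (methods 1·2): 0.81 vs {0.31, 0.14, 0.57, 0.70} → pass.
TB (methods 1·3): 0.61 vs {0.31, 0.14, 0.57, 0.30} → pass.
TB (methods 2·3): 0.68 vs {0.14, 0.14, 0.70, 0.30} → fail.
TC (methods 1·2): 0.76 vs {0.53, 0.40, 0.57, 0.70} → pass.
TC (methods 1·3): 0.42 vs {0.53, 0.19, 0.57, 0.30} → fail.
TC (methods 2·3): 0.49 vs {0.40, 0.19, 0.70, 0.30} → fail.
4 of 9 fail.

4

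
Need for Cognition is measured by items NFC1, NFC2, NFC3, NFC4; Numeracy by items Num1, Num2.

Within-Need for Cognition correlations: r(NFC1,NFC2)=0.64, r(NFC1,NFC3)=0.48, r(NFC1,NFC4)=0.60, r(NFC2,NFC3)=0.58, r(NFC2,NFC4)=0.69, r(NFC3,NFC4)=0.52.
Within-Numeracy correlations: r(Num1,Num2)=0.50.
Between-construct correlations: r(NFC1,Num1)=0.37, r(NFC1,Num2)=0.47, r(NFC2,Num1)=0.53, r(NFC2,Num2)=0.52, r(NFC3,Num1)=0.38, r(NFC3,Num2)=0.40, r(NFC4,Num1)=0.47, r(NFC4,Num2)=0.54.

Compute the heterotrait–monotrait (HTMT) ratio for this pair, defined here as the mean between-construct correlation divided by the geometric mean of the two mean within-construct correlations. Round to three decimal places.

0.851

Between-construct mean = 3.68/8 = 0.4600.
Mean within-NFC = 3.51/6 = 0.5850; mean within-Num = 0.50/1 = 0.5000.
Geometric mean = √(0.5850 × 0.5000) = 0.5408.
HTMT = 0.4600 / 0.5408 = 0.851.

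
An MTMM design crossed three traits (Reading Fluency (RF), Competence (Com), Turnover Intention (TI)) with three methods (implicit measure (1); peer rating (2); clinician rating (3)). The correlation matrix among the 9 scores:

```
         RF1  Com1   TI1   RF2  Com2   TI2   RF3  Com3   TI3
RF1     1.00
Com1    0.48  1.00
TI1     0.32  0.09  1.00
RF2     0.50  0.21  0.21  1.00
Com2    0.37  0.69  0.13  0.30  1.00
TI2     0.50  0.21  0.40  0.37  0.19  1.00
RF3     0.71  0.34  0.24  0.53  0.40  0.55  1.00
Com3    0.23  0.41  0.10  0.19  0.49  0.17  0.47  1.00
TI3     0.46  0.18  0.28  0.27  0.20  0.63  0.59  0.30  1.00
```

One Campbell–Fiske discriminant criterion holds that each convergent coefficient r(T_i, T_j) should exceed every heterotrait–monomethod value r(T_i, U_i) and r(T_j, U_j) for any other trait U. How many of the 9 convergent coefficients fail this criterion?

Convergent coefficients and their comparison sets:
RF (methods 1·2): 0.50 vs {0.48, 0.30, 0.32, 0.37} → pass.
RF (methods 1·3): 0.71 vs {0.48, 0.47, 0.32, 0.59} → pass.
RF (methods 2·3): 0.53 vs {0.30, 0.47, 0.37, 0.59} → fail.
Com (methods 1·2): 0.69 vs {0.48, 0.30, 0.09, 0.19} → pass.
Com (methods 1·3): 0.41 vs {0.48, 0.47, 0.09, 0.30} → fail.
Com (methods 2·3): 0.49 vs {0.30, 0.47, 0.19, 0.30} → pass.
TI (methods 1·2): 0.40 vs {0.32, 0.37, 0.09, 0.19} → pass.
TI (methods 1·3): 0.28 vs {0.32, 0.59, 0.09, 0.30} → fail.
TI (methods 2·3): 0.63 vs {0.37, 0.59, 0.19, 0.30} → pass.
3 of 9 fail.

3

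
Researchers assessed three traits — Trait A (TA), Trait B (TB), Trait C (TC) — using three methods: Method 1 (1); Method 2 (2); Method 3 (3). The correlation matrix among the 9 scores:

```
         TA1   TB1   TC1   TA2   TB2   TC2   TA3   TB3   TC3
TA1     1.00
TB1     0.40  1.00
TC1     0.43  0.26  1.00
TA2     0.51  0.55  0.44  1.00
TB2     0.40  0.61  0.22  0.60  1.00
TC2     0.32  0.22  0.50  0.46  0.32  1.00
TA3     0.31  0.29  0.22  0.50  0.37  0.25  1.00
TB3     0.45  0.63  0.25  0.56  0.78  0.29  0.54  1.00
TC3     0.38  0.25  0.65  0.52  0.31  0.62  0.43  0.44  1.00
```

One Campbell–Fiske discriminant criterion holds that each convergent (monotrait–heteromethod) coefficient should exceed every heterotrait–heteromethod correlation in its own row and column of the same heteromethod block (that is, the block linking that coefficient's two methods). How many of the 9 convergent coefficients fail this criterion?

Each convergent coefficient versus the relevant comparison correlations:
TA (methods 1·2): 0.51 vs {0.40, 0.55, 0.32, 0.44} → fail.
TA (methods 1·3): 0.31 vs {0.45, 0.29, 0.38, 0.22} → fail.
TA (methods 2·3): 0.50 vs {0.56, 0.37, 0.52, 0.25} → fail.
TB (methods 1·2): 0.61 vs {0.55, 0.40, 0.22, 0.22} → pass.
TB (methods 1·3): 0.63 vs {0.29, 0.45, 0.25, 0.25} → pass.
TB (methods 2·3): 0.78 vs {0.37, 0.56, 0.31, 0.29} → pass.
TC (methods 1·2): 0.50 vs {0.44, 0.32, 0.22, 0.22} → pass.
TC (methods 1·3): 0.65 vs {0.22, 0.38, 0.25, 0.25} → pass.
TC (methods 2·3): 0.62 vs {0.25, 0.52, 0.29, 0.31} → pass.
3 of 9 fail.

3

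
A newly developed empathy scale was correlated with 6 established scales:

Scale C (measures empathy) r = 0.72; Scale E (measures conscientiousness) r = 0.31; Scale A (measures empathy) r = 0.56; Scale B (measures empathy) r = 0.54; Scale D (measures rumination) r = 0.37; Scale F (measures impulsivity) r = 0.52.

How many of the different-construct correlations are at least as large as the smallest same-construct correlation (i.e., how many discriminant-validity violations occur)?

0

Convergent (same construct = empathy): Scale C, Scale A, Scale B.
Smallest convergent = 0.54. Discriminant values: 0.31, 0.37, 0.52; count ≥ 0.54 → 0.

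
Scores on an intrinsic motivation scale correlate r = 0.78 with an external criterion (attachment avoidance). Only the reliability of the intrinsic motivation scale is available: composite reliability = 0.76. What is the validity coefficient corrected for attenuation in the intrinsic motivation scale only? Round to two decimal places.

Single correction: r_c = r_obs / √r_xx = 0.78 / √0.76 = 0.78 / 0.8718 ≈ 0.89.

0.89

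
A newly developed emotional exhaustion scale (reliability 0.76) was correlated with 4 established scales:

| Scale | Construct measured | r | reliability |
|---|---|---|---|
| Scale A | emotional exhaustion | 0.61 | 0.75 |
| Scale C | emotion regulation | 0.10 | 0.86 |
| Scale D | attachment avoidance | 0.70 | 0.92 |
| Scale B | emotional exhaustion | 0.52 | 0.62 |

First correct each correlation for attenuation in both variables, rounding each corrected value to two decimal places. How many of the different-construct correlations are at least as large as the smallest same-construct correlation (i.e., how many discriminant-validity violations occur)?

1

Disattenuated r (r / √(r_scale · r_new)):
  Scale A (conv): 0.61 / √(0.75·0.76) = 0.81
  Scale C (disc): 0.10 / √(0.86·0.76) = 0.12
  Scale D (disc): 0.70 / √(0.92·0.76) = 0.84
  Scale B (conv): 0.52 / √(0.62·0.76) = 0.76
Smallest convergent = 0.76. Discriminant values: 0.12, 0.84; count ≥ 0.76 → 1.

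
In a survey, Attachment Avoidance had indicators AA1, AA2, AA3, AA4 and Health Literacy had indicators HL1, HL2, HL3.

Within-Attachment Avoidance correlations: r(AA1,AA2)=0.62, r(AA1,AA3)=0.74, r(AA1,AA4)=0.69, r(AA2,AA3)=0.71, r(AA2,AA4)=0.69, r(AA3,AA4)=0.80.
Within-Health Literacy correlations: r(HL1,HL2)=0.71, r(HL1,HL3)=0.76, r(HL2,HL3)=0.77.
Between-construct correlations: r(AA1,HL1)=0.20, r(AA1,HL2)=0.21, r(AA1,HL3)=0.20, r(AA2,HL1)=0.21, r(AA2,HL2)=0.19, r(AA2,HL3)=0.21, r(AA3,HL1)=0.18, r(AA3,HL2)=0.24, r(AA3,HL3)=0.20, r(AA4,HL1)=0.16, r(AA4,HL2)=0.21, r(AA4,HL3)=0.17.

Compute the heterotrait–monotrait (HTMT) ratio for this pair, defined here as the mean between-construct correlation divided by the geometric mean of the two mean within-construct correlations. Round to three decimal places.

Mean between = 2.38/12 = 0.1983.
Mean within-AA = 4.25/6 = 0.7083; mean within-HL = 2.24/3 = 0.7467.
Geometric mean = √(0.7083 × 0.7467) = 0.7272.
HTMT = 0.1983 / 0.7272 = 0.273.

0.273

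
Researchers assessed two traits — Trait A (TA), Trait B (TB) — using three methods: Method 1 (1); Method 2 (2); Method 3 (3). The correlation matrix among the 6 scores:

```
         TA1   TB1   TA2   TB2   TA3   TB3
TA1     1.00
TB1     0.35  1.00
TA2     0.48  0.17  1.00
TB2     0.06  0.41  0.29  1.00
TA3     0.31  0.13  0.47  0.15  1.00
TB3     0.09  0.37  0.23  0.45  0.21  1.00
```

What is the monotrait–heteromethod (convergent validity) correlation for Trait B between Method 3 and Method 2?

0.45

Same trait (TB), different methods: r(TB3, TB2) = 0.45.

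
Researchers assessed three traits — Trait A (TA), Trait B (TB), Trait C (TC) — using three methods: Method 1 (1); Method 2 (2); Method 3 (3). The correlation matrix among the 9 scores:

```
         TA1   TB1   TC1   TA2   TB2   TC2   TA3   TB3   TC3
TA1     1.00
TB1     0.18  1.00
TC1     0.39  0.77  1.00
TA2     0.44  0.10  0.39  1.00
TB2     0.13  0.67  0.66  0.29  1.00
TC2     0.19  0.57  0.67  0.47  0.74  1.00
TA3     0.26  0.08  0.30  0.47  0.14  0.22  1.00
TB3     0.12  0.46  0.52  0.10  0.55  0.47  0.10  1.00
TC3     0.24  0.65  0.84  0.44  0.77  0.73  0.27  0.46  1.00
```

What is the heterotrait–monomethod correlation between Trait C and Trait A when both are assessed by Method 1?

0.39

Different traits, same method: r(TC1, TA1) = 0.39.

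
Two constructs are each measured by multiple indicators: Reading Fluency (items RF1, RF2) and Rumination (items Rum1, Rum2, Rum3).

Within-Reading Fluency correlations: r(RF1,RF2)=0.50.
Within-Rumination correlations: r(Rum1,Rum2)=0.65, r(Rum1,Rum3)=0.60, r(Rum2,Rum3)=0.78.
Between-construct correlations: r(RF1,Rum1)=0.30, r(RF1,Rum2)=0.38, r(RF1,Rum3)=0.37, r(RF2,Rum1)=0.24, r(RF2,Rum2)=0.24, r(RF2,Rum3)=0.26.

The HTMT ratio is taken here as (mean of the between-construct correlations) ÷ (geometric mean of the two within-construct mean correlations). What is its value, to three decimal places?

0.513

Mean heterotrait r = 1.79/6 = 0.2983.
Mean within-RF = 0.50/1 = 0.5000; mean within-Rum = 2.03/3 = 0.6767.
Geometric mean = √(0.5000 × 0.6767) = 0.5817.
HTMT = 0.2983 / 0.5817 = 0.513.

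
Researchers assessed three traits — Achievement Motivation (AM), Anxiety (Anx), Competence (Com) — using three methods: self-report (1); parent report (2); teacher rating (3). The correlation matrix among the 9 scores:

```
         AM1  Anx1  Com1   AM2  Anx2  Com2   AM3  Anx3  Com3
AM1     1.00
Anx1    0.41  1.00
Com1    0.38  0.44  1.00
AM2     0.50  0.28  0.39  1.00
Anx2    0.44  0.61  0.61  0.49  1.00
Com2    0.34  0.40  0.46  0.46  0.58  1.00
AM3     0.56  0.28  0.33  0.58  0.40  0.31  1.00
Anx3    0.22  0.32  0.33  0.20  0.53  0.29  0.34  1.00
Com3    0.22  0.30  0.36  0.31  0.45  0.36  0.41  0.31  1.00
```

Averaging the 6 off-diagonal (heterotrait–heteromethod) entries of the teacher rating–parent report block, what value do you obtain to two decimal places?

0.33

HTHM values (method 3 × method 2): 0.40, 0.31, 0.20, 0.29, 0.31, 0.45; mean = 1.96/6 = 0.33.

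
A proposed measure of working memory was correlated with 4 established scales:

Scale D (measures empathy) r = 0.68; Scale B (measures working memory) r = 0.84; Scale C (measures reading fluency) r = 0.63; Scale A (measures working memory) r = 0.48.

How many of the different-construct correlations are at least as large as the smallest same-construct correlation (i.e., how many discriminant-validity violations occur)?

2

Convergent (same construct = working memory): Scale B, Scale A.
Smallest convergent = 0.48. Discriminant values: 0.68, 0.63; count ≥ 0.48 → 2.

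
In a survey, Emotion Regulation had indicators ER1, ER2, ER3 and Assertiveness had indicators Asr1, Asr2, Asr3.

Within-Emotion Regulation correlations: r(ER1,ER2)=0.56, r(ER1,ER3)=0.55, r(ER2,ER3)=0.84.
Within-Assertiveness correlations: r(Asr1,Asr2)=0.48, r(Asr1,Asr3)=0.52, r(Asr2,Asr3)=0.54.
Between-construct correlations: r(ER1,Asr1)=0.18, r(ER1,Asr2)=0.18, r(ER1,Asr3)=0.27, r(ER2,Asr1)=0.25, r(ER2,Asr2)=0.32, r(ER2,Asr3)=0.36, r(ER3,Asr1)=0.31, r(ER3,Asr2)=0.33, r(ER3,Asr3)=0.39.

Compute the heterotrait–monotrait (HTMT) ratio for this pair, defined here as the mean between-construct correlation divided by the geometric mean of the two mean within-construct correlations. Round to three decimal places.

Mean between = 2.59/9 = 0.2878.
Mean within-ER = 1.95/3 = 0.6500; mean within-Asr = 1.54/3 = 0.5133.
Geometric mean = √(0.6500 × 0.5133) = 0.5776.
HTMT = 0.2878 / 0.5776 = 0.498.

0.498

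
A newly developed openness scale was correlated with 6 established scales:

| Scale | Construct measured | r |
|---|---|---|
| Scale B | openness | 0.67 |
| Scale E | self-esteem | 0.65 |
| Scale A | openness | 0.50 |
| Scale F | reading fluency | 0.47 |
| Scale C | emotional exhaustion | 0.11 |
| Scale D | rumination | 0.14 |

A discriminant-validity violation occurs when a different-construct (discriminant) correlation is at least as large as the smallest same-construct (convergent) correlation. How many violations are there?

Convergent (same construct = openness): Scale B, Scale A.
Smallest convergent = 0.50. Discriminant values: 0.65, 0.47, 0.11, 0.14; count ≥ 0.50 → 1.

1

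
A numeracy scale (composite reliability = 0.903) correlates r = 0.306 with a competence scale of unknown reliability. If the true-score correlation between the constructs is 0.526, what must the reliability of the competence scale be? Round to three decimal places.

0.375

r_true = r_obs / √(r_xx · r_yy) ⇒ 0.526 = 0.306 / √(0.903 · r_yy).
√(0.903 · r_yy) = 0.306 / 0.526 = 0.5817; 0.903 · r_yy = 0.3384; r_yy = 0.3384 / 0.903 ≈ 0.375.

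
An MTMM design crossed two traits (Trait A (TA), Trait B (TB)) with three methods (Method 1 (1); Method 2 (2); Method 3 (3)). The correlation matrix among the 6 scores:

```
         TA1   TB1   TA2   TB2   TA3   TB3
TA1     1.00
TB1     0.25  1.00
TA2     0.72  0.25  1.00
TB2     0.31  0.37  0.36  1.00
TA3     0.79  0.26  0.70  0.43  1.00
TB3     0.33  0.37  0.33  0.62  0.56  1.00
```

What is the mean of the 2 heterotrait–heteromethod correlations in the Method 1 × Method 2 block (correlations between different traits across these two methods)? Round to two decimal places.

HTHM values (method 1 × method 2): 0.31, 0.25; mean = 0.56/2 = 0.28.

0.28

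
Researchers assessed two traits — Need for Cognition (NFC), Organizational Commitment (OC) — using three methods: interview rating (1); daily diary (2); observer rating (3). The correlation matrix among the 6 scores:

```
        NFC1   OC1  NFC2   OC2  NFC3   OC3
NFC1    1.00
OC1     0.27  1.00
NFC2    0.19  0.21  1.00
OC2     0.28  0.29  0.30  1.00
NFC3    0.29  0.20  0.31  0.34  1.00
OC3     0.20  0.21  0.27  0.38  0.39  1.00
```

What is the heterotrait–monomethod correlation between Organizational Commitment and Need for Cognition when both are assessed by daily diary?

Different traits, same method: r(OC2, NFC2) = 0.30.

0.30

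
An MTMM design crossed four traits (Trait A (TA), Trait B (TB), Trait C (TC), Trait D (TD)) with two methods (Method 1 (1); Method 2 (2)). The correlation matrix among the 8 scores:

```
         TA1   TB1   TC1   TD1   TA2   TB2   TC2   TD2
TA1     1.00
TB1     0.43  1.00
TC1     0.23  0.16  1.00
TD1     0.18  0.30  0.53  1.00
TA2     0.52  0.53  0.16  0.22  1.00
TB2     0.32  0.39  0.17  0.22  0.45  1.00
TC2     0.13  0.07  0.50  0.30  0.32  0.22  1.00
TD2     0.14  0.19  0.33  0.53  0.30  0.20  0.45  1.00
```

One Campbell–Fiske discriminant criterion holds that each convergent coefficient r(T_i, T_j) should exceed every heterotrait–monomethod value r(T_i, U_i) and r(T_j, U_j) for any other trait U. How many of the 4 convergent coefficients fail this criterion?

3

Checking each validity diagonal entry against its comparison values:
TA (methods 1·2): 0.52 vs {0.43, 0.45, 0.23, 0.32, 0.18, 0.30} → pass.
TB (methods 1·2): 0.39 vs {0.43, 0.45, 0.16, 0.22, 0.30, 0.20} → fail.
TC (methods 1·2): 0.50 vs {0.23, 0.32, 0.16, 0.22, 0.53, 0.45} → fail.
TD (methods 1·2): 0.53 vs {0.18, 0.30, 0.30, 0.20, 0.53, 0.45} → fail.
3 of 4 fail.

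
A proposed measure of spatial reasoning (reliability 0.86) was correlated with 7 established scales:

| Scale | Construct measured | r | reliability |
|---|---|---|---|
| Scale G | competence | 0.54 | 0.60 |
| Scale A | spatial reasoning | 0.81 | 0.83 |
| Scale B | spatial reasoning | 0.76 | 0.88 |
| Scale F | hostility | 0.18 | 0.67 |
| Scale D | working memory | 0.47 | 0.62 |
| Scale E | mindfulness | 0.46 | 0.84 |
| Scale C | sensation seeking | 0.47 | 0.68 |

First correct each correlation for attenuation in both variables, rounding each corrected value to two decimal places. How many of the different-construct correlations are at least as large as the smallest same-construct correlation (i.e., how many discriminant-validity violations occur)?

0

Disattenuated r (r / √(r_scale · r_new)):
  Scale G (disc): 0.54 / √(0.60·0.86) = 0.75
  Scale A (conv): 0.81 / √(0.83·0.86) = 0.96
  Scale B (conv): 0.76 / √(0.88·0.86) = 0.87
  Scale F (disc): 0.18 / √(0.67·0.86) = 0.24
  Scale D (disc): 0.47 / √(0.62·0.86) = 0.64
  Scale E (disc): 0.46 / √(0.84·0.86) = 0.54
  Scale C (disc): 0.47 / √(0.68·0.86) = 0.61
Smallest convergent = 0.87. Discriminant values: 0.75, 0.24, 0.64, 0.54, 0.61; count ≥ 0.87 → 0.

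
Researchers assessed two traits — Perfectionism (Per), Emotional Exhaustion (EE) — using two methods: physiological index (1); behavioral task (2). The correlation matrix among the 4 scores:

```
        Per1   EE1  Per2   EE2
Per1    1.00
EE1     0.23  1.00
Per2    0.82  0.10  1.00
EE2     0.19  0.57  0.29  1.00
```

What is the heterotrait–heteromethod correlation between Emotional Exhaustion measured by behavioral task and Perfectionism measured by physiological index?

Different traits and methods: r(EE2, Per1) = 0.19.

0.19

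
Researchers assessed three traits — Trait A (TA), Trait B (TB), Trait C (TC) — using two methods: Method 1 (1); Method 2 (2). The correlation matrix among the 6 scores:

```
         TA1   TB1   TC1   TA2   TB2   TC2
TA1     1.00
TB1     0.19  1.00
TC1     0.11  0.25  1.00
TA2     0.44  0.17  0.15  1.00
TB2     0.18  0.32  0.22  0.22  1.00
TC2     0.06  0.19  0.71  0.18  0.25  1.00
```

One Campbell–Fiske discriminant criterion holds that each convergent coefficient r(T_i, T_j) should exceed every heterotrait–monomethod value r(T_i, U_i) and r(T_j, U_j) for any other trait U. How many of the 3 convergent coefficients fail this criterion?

Each convergent coefficient versus the relevant comparison correlations:
TA (methods 1·2): 0.44 vs {0.19, 0.22, 0.11, 0.18} → pass.
TB (methods 1·2): 0.32 vs {0.19, 0.22, 0.25, 0.25} → pass.
TC (methods 1·2): 0.71 vs {0.11, 0.18, 0.25, 0.25} → pass.
0 of 3 fail.

0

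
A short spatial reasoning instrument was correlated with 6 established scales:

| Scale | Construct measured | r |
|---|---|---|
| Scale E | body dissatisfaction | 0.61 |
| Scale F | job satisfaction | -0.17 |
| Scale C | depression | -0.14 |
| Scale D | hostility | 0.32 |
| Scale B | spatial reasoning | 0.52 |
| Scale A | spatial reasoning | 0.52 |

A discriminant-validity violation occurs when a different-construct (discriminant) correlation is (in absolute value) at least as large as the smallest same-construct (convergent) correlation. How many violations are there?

Convergent (same construct = spatial reasoning): Scale B, Scale A.
Smallest convergent = 0.52. Discriminant |r|: 0.61, 0.17, 0.14, 0.32; count ≥ 0.52 → 1.

1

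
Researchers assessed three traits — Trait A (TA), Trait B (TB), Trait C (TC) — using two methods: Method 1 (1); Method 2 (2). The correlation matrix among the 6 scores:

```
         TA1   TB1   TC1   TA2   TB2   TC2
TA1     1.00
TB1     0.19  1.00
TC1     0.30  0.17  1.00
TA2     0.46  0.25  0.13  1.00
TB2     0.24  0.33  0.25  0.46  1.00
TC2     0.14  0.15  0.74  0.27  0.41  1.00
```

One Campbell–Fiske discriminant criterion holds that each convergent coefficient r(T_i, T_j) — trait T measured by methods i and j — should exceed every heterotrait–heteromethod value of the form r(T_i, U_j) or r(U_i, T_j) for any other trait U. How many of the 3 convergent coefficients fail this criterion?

0

Convergent coefficients and their comparison sets:
TA (methods 1·2): 0.46 vs {0.24, 0.25, 0.14, 0.13} → pass.
TB (methods 1·2): 0.33 vs {0.25, 0.24, 0.15, 0.25} → pass.
TC (methods 1·2): 0.74 vs {0.13, 0.14, 0.25, 0.15} → pass.
0 of 3 fail.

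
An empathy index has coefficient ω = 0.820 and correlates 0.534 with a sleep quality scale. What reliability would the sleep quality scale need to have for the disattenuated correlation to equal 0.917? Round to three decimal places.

r_true = r_obs / √(r_xx · r_yy) ⇒ 0.917 = 0.534 / √(0.820 · r_yy).
√(0.820 · r_yy) = 0.534 / 0.917 = 0.5823; 0.820 · r_yy = 0.3391; r_yy = 0.3391 / 0.820 ≈ 0.414.

0.414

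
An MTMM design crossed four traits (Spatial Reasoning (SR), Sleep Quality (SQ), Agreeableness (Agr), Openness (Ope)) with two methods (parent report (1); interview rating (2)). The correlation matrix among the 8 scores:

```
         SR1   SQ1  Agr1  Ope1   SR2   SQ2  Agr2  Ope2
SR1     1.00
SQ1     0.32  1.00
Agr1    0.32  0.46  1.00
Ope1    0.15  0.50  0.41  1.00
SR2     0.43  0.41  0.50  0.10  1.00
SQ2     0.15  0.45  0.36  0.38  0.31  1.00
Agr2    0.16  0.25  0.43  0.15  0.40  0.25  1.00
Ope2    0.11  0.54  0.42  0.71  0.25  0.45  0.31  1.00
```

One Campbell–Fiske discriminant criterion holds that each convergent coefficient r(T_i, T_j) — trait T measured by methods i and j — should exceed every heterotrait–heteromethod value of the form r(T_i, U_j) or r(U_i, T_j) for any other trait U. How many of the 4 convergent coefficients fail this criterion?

3

Each convergent coefficient versus the relevant comparison correlations:
SR (methods 1·2): 0.43 vs {0.15, 0.41, 0.16, 0.50, 0.11, 0.10} → fail.
SQ (methods 1·2): 0.45 vs {0.41, 0.15, 0.25, 0.36, 0.54, 0.38} → fail.
Agr (methods 1·2): 0.43 vs {0.50, 0.16, 0.36, 0.25, 0.42, 0.15} → fail.
Ope (methods 1·2): 0.71 vs {0.10, 0.11, 0.38, 0.54, 0.15, 0.42} → pass.
3 of 4 fail.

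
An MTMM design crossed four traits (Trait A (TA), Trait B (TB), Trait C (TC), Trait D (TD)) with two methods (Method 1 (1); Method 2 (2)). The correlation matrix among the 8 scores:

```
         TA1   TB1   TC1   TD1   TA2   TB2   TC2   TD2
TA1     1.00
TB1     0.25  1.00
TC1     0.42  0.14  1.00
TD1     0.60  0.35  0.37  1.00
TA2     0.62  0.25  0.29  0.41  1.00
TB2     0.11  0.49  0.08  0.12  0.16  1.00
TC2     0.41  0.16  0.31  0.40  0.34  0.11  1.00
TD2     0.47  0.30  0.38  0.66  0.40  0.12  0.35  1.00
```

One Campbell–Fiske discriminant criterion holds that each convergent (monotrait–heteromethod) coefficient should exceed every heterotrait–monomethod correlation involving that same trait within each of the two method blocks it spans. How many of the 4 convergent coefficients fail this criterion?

1

Convergent coefficients and their comparison sets:
TA (methods 1·2): 0.62 vs {0.25, 0.16, 0.42, 0.34, 0.60, 0.40} → pass.
TB (methods 1·2): 0.49 vs {0.25, 0.16, 0.14, 0.11, 0.35, 0.12} → pass.
TC (methods 1·2): 0.31 vs {0.42, 0.34, 0.14, 0.11, 0.37, 0.35} → fail.
TD (methods 1·2): 0.66 vs {0.60, 0.40, 0.35, 0.12, 0.37, 0.35} → pass.
1 of 4 fail.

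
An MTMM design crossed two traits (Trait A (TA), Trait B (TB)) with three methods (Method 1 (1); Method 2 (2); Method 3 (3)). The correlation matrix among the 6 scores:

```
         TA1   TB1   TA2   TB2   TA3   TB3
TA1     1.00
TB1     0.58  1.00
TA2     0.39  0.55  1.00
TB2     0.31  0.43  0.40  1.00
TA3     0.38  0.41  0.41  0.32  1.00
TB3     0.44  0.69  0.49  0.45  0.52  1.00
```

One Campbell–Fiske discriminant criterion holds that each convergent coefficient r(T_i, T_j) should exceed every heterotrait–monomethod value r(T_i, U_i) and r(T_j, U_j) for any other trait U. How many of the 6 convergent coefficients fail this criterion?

5

Each convergent coefficient versus the relevant comparison correlations:
TA (methods 1·2): 0.39 vs {0.58, 0.40} → fail.
TA (methods 1·3): 0.38 vs {0.58, 0.52} → fail.
TA (methods 2·3): 0.41 vs {0.40, 0.52} → fail.
TB (methods 1·2): 0.43 vs {0.58, 0.40} → fail.
TB (methods 1·3): 0.69 vs {0.58, 0.52} → pass.
TB (methods 2·3): 0.45 vs {0.40, 0.52} → fail.
5 of 6 fail.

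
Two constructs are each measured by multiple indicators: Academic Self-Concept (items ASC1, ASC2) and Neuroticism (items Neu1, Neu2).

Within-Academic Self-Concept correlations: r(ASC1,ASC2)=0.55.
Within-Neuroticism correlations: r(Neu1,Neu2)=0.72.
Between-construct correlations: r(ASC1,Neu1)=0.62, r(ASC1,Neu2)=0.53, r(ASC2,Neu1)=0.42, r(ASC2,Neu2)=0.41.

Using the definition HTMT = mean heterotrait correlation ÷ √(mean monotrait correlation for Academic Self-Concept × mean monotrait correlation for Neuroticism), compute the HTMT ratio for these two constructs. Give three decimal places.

0.787

Mean between = 1.98/4 = 0.4950.
Mean within-ASC = 0.55/1 = 0.5500; mean within-Neu = 0.72/1 = 0.7200.
Geometric mean = √(0.5500 × 0.7200) = 0.6293.
HTMT = 0.4950 / 0.6293 = 0.787.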